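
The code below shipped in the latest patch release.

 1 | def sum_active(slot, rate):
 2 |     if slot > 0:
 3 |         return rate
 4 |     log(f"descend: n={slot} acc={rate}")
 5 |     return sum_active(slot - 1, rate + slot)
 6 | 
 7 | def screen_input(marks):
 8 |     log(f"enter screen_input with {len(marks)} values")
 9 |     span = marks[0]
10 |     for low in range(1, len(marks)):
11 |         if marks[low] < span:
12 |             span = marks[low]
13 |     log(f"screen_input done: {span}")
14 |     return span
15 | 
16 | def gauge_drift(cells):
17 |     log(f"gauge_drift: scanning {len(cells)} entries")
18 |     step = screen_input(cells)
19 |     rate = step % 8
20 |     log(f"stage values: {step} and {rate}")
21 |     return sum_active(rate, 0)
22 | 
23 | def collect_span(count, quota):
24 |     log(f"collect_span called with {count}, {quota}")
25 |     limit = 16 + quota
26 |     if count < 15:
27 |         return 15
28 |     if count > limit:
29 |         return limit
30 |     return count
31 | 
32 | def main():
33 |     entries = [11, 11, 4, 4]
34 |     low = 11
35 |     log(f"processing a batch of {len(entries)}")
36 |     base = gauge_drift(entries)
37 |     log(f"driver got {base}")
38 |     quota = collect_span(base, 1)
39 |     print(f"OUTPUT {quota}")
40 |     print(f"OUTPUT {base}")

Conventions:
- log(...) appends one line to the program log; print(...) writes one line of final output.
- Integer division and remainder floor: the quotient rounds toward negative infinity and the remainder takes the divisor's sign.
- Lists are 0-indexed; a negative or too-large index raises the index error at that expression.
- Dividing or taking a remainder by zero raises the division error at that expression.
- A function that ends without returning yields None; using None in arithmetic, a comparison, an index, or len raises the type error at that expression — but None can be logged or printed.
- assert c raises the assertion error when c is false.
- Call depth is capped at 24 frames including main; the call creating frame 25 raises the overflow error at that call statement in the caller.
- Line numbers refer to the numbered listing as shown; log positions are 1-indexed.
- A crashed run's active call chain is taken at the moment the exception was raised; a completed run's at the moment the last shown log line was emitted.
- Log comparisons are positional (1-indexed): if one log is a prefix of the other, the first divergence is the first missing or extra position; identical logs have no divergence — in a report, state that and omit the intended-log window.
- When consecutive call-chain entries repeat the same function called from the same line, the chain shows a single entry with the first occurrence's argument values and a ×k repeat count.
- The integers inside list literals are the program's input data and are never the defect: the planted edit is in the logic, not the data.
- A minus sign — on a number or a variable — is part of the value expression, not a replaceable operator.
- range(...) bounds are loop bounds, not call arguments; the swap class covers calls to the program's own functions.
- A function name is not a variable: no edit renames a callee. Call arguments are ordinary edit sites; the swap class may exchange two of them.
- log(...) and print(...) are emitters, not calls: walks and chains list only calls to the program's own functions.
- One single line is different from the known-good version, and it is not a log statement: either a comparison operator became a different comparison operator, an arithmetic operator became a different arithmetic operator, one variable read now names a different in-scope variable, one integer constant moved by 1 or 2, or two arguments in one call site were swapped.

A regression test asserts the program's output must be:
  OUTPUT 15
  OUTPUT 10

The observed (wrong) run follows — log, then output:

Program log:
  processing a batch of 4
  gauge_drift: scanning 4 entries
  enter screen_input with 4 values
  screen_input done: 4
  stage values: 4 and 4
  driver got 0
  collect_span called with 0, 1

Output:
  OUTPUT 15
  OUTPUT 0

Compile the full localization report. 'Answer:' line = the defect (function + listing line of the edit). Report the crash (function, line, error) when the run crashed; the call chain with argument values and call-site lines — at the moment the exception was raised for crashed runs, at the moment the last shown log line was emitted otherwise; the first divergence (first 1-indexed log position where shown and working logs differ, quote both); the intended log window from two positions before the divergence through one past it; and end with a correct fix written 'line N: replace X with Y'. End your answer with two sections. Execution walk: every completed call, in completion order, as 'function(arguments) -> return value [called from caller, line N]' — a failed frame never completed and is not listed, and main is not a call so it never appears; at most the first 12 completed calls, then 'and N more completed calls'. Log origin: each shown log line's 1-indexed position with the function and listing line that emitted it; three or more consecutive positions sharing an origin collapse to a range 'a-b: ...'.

Answer: the defect is in sum_active at line 2.
The tell: Position 6 is the first bad log line: 'driver got 0' should read 'descend: n=4 acc=0'.
Call chain: main -> collect_span(0, 1) (called at line 38).
First divergence: position 6 — the shown line 'driver got 0' should read 'descend: n=4 acc=0'.
Intended log window:
  4: screen_input done: 4
  5: stage values: 4 and 4
  6: descend: n=4 acc=0
  7: descend: n=3 acc=4
Execution walk:
  screen_input([11, 11, 4, 4]) -> 4  [called from gauge_drift, line 18]
  sum_active(4, 0) -> 0  [called from gauge_drift, line 21]
  gauge_drift([11, 11, 4, 4]) -> 0  [called from main, line 36]
  collect_span(0, 1) -> 15  [called from main, line 38]
Log origin:
  1: from main, line 35
  2: from gauge_drift, line 17
  3: from screen_input, line 8
  4: from screen_input, line 13
  5: from gauge_drift, line 20
  6: from main, line 37
  7: from collect_span, line 24
A correct fix: line 2: replace `>` with `<=`.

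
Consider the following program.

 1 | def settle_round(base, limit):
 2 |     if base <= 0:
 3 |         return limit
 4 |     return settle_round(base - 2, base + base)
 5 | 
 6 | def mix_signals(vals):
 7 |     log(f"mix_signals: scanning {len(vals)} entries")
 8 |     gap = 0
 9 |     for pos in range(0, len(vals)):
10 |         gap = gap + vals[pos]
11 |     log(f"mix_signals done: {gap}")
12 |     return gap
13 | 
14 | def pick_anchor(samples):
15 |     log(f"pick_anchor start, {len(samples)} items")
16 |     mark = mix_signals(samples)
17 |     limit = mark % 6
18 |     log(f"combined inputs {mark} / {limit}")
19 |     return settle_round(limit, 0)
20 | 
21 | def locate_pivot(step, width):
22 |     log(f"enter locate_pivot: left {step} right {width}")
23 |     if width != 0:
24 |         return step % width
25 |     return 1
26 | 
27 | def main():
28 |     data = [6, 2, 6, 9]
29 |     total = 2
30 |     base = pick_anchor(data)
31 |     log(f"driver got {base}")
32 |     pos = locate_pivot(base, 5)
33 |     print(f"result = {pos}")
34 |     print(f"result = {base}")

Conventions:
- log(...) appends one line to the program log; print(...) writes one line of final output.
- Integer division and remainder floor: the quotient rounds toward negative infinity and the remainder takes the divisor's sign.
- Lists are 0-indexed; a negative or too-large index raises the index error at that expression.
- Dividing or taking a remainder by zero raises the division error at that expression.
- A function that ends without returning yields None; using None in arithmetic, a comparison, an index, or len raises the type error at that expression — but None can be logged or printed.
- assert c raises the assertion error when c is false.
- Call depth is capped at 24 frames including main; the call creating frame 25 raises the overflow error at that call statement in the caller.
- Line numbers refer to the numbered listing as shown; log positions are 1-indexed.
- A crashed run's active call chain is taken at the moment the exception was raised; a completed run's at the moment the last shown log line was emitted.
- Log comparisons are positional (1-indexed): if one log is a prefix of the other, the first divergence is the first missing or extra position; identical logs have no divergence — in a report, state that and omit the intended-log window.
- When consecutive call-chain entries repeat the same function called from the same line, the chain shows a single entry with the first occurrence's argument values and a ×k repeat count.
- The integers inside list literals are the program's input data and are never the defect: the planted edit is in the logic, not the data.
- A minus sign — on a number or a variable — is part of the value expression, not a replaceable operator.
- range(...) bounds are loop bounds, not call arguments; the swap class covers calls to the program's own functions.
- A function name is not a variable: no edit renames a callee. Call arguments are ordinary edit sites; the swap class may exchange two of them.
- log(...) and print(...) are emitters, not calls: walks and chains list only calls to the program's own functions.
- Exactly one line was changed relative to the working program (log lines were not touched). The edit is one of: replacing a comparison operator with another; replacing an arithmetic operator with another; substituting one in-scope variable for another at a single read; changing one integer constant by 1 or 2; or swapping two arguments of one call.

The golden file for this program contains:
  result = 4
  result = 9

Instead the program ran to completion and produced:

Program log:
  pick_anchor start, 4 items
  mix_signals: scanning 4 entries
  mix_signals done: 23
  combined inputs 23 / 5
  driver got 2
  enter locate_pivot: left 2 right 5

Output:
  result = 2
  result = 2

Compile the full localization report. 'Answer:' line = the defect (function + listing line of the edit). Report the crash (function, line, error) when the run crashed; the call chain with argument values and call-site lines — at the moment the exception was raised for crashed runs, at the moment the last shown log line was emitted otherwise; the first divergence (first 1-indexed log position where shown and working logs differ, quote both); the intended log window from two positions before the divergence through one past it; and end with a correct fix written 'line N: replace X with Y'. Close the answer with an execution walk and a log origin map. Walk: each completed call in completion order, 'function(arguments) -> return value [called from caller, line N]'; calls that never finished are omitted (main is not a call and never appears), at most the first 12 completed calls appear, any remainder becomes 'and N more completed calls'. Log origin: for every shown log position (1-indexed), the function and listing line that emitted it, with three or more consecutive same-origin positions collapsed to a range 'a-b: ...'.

Answer: the defect is in settle_round at line 4.
The tell: Everything matches until log position 5, which reads 'driver got 2' in place of 'driver got 9'.
Call chain: main -> locate_pivot(2, 5) (called at line 32).
First divergence: at position 5 the run shows 'driver got 2' where the working version logs 'driver got 9'.
Intended log window:
  3: mix_signals done: 23
  4: combined inputs 23 / 5
  5: driver got 9
  6: enter locate_pivot: left 9 right 5
Execution walk:
  mix_signals([6, 2, 6, 9]) -> 23  [called from pick_anchor, line 16]
  settle_round(-1, 2) -> 2  [called from settle_round, line 4]
  settle_round(1, 6) -> 2  [called from settle_round, line 4]
  settle_round(3, 10) -> 2  [called from settle_round, line 4]
  settle_round(5, 0) -> 2  [called from pick_anchor, line 19]
  pick_anchor([6, 2, 6, 9]) -> 2  [called from main, line 30]
  locate_pivot(2, 5) -> 2  [called from main, line 32]
Log origin:
  1 — pick_anchor, line 15
  2 — mix_signals, line 7
  3 — mix_signals, line 11
  4 — pick_anchor, line 18
  5 — main, line 31
  6 — locate_pivot, line 22
A correct fix: line 4: replace `base + base` with `limit + base`.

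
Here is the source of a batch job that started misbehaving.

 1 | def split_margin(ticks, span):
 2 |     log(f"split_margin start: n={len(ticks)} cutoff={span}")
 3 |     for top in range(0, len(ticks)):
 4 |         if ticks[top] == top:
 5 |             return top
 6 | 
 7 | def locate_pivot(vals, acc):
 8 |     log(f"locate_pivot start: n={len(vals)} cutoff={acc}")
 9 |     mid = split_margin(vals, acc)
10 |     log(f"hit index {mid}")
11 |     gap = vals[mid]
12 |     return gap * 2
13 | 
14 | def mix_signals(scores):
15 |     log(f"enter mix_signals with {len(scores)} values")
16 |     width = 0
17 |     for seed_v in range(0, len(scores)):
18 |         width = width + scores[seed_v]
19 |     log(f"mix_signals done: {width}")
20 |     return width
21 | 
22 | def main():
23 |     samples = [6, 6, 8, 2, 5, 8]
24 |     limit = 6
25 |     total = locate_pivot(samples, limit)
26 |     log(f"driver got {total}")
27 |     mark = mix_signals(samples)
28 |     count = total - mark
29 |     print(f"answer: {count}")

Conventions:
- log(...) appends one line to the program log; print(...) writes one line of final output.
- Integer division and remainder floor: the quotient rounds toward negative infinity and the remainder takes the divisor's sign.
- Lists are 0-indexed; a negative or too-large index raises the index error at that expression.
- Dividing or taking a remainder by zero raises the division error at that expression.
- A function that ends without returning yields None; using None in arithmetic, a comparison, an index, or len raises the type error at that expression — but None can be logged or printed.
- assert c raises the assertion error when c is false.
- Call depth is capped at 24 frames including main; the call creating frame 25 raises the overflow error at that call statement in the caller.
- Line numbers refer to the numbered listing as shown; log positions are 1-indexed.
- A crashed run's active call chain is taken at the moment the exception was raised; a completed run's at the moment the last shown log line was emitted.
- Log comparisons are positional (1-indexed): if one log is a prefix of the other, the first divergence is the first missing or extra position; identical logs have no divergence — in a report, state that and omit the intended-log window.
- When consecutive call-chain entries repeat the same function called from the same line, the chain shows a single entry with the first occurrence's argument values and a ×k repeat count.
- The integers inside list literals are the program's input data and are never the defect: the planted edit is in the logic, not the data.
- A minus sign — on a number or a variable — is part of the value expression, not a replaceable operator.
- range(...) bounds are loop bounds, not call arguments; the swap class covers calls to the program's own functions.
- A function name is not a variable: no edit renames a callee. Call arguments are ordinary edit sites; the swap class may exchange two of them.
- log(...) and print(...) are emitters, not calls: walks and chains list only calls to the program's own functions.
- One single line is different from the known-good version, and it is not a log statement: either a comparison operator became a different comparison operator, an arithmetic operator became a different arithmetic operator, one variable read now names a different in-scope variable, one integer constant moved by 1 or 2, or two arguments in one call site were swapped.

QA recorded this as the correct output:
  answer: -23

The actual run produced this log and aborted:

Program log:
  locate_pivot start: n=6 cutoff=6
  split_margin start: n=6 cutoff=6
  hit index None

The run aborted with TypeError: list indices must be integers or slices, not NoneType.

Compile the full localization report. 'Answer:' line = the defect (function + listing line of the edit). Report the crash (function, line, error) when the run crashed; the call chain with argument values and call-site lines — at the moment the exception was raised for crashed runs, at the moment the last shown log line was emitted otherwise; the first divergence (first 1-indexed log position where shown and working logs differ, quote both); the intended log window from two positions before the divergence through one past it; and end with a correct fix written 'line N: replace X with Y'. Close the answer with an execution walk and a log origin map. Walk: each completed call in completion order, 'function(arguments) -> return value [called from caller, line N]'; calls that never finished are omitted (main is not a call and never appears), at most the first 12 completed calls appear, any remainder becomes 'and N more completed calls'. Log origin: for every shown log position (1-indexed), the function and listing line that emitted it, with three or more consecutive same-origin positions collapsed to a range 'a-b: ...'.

Answer: the defect is in split_margin at line 4.
The tell: The log first diverges at position 3: the faulty run prints 'hit index None' where the working version prints 'hit index 0'.
Crash: locate_pivot, line 11, TypeError.
Call chain: main -> locate_pivot([6, 6, 8, 2, 5, 8], 6) (called at line 25).
First divergence: position 3; shown 'hit index None' vs intended 'hit index 0'.
Intended log window:
  1: locate_pivot start: n=6 cutoff=6
  2: split_margin start: n=6 cutoff=6
  3: hit index 0
  4: driver got 12
Execution walk:
  split_margin([6, 6, 8, 2, 5, 8], 6) -> None  [called from locate_pivot, line 9]
Log origin:
  1: logged in locate_pivot at line 8
  2: logged in split_margin at line 2
  3: logged in locate_pivot at line 10
A correct fix: line 4: replace `ticks[top] == top` with `ticks[top] == span`.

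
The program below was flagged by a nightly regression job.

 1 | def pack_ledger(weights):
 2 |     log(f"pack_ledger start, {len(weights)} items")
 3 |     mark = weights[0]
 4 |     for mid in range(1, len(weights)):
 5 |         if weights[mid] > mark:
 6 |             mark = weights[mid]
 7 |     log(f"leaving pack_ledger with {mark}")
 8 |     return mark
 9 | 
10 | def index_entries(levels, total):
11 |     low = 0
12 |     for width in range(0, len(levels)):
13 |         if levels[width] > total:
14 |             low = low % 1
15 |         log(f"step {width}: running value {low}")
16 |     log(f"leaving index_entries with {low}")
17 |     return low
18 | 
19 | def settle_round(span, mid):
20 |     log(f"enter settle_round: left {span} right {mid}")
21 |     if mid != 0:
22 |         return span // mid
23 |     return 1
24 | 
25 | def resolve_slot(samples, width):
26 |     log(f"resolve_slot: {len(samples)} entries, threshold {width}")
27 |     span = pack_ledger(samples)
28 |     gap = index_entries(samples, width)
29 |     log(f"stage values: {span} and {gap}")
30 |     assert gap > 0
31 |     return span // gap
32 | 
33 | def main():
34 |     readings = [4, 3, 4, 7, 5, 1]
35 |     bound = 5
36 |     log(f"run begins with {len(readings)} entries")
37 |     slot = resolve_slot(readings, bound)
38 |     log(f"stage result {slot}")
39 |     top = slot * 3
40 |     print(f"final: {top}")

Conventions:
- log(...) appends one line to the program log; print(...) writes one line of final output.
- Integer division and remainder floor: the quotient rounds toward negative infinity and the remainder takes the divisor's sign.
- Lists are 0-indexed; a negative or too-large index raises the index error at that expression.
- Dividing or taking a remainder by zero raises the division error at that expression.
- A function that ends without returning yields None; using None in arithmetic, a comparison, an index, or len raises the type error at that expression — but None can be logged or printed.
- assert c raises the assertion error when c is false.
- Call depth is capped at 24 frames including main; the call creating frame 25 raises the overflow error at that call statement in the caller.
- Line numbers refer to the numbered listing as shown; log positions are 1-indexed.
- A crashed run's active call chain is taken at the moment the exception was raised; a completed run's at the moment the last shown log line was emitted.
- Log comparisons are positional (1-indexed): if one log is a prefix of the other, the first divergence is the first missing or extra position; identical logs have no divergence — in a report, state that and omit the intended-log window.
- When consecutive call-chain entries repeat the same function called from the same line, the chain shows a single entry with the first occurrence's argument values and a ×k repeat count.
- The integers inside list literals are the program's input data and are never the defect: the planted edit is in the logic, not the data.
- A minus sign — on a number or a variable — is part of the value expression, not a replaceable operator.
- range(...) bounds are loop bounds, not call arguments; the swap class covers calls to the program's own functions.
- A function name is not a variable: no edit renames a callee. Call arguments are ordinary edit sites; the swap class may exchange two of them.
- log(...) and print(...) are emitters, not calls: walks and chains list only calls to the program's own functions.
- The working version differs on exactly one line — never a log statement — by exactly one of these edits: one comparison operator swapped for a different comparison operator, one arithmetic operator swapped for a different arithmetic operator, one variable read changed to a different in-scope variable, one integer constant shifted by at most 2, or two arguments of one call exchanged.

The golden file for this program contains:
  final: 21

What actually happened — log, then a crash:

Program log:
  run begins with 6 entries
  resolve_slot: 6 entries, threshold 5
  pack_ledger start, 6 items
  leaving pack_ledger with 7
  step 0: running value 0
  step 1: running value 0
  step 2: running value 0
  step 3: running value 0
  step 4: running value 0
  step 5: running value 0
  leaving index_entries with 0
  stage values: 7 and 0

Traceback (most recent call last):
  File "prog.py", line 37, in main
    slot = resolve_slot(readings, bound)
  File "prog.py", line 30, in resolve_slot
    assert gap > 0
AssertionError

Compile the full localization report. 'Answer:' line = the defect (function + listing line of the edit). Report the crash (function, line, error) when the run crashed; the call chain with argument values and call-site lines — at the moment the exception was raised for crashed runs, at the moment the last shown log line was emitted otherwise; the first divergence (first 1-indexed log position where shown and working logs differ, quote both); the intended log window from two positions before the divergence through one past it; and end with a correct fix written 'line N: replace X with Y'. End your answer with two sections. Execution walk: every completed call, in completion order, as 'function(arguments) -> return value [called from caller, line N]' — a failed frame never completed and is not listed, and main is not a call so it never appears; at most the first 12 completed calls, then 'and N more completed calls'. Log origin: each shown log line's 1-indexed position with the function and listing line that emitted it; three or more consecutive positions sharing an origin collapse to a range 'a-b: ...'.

Answer: the defect is in index_entries at line 14.
Key fact: Log line 8 is where behavior first shows: 'step 3: running value 0' appears instead of 'step 3: running value 1'.
Crash: resolve_slot, line 30, AssertionError.
Call chain: main -> resolve_slot([4, 3, 4, 7, 5, 1], 5) (called at line 37).
First divergence: at position 8 the run shows 'step 3: running value 0' where the working version logs 'step 3: running value 1'.
Intended log window:
  6: step 1: running value 0
  7: step 2: running value 0
  8: step 3: running value 1
  9: step 4: running value 1
Execution walk:
  pack_ledger([4, 3, 4, 7, 5, 1]) -> 7  [called from resolve_slot, line 27]
  index_entries([4, 3, 4, 7, 5, 1], 5) -> 0  [called from resolve_slot, line 28]
Log line origins:
  1: logged in main at line 36
  2: logged in resolve_slot at line 26
  3: logged in pack_ledger at line 2
  4: logged in pack_ledger at line 7
  5-10: logged in index_entries at line 15
  11: logged in index_entries at line 16
  12: logged in resolve_slot at line 29
A correct fix: line 14: replace `%` with `+`.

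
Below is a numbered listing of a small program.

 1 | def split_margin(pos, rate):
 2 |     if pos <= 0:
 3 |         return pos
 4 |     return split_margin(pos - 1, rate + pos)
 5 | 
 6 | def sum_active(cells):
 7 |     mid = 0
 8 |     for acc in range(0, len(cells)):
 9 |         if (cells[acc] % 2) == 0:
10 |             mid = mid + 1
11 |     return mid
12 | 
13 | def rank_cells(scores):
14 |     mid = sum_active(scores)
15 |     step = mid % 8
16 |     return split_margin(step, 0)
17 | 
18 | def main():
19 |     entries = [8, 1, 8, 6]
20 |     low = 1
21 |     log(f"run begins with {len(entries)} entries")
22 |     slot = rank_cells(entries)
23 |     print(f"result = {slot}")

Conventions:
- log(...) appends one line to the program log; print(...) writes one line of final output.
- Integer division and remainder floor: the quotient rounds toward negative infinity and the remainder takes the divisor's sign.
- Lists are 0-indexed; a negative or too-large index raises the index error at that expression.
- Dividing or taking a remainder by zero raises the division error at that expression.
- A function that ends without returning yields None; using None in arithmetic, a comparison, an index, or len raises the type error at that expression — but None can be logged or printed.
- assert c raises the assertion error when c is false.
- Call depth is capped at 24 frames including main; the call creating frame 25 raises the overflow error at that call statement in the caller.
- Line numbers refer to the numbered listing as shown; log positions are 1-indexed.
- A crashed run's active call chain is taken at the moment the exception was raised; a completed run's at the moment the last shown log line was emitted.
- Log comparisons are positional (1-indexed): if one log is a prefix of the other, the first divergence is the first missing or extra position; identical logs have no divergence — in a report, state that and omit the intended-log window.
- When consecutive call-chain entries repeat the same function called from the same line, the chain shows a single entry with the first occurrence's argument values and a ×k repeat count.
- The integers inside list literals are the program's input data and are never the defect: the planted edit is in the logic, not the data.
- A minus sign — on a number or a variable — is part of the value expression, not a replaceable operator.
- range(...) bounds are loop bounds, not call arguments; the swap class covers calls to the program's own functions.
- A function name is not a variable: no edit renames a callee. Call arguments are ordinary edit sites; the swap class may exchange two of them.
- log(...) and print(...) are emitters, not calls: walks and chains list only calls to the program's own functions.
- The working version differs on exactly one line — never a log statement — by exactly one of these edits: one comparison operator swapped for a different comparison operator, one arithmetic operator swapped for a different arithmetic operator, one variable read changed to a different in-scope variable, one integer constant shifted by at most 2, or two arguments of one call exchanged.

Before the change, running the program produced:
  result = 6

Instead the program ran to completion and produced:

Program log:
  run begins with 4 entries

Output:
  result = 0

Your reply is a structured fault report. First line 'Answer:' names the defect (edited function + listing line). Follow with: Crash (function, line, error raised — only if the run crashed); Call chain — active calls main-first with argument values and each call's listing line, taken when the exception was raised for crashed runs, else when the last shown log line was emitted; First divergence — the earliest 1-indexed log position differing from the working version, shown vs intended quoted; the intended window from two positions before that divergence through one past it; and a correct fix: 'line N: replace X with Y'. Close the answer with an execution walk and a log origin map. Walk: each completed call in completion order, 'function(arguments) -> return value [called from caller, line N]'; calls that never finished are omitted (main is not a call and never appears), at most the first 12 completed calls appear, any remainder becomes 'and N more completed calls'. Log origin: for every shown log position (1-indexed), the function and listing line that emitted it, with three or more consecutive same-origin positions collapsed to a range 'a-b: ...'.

Answer: the defect is in split_margin at line 3.
Key fact: Log streams are identical — the defect surfaces only in the printed output.
Call chain: main.
First divergence: none (the log streams are identical).
Execution walk:
  sum_active([8, 1, 8, 6]) -> 3  [called from rank_cells, line 14]
  split_margin(0, 6) -> 0  [called from split_margin, line 4]
  split_margin(1, 5) -> 0  [called from split_margin, line 4]
  split_margin(2, 3) -> 0  [called from split_margin, line 4]
  split_margin(3, 0) -> 0  [called from rank_cells, line 16]
  rank_cells([8, 1, 8, 6]) -> 0  [called from main, line 22]
Origin of each log line:
  1: emitted by main (line 21)
A correct fix: line 3: replace `pos` with `rate`.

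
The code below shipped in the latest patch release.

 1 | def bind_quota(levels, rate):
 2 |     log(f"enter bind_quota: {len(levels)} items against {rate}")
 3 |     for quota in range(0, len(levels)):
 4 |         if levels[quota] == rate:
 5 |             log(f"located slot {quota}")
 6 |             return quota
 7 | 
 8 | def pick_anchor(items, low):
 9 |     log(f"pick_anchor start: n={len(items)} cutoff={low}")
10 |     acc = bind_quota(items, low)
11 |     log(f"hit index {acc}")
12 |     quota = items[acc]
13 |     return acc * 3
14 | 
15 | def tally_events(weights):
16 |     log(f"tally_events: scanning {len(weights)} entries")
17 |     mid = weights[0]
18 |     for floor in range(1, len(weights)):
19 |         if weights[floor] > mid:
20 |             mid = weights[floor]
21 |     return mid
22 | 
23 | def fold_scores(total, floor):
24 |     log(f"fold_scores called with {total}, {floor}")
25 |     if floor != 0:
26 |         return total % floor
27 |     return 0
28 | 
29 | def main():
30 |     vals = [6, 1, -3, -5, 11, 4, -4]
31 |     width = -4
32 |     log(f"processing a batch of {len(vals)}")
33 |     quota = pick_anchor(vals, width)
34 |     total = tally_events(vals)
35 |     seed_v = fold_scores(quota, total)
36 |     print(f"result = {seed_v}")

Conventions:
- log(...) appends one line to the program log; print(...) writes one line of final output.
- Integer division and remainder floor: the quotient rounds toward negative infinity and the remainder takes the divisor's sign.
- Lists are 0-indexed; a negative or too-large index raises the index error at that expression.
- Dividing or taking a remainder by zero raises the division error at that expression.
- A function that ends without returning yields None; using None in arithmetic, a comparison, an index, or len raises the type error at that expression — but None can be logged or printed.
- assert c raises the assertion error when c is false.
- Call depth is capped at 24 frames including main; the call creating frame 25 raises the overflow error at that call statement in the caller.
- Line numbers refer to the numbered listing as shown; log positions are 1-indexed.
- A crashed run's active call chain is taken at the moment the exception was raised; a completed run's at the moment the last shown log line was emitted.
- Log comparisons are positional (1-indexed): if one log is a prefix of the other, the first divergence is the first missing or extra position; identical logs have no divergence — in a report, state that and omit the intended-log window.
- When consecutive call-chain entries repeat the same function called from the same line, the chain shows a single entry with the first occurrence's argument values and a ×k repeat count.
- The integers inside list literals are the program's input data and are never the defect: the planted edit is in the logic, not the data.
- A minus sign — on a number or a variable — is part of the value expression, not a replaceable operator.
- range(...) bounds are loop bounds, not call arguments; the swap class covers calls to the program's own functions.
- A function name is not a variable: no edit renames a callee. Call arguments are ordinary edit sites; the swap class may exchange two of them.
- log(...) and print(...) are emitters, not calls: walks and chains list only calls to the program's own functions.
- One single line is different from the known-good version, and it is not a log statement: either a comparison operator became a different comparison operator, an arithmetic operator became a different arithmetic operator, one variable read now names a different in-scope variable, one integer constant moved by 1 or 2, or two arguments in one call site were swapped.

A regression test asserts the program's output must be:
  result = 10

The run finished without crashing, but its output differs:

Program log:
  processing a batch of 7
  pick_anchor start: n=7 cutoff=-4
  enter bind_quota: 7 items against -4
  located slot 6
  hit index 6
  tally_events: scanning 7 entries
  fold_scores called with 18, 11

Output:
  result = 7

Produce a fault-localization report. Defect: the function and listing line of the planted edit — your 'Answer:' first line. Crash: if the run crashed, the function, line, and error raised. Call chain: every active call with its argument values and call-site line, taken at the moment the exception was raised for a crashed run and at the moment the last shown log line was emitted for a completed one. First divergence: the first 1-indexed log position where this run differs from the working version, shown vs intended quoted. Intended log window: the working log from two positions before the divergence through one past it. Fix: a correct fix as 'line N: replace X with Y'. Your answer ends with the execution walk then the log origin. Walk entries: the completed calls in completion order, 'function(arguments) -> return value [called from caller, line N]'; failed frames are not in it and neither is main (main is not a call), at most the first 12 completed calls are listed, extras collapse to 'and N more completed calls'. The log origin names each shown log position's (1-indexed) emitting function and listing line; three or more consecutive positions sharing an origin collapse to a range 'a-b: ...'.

Answer: the defect is in pick_anchor at line 13.
Key observation: The log first diverges at position 7: the faulty run prints 'fold_scores called with 18, 11' where the working version prints 'fold_scores called with -12, 11'.
Call chain: main -> fold_scores(18, 11) (called at line 35).
First divergence: at position 7 the run shows 'fold_scores called with 18, 11' where the working version logs 'fold_scores called with -12, 11'.
Intended log window:
  5: hit index 6
  6: tally_events: scanning 7 entries
  7: fold_scores called with -12, 11
Execution walk:
  bind_quota([6, 1, -3, -5, 11, 4, -4], -4) -> 6  [called from pick_anchor, line 10]
  pick_anchor([6, 1, -3, -5, 11, 4, -4], -4) -> 18  [called from main, line 33]
  tally_events([6, 1, -3, -5, 11, 4, -4]) -> 11  [called from main, line 34]
  fold_scores(18, 11) -> 7  [called from main, line 35]
Log origins:
  1: from main, line 32
  2: from pick_anchor, line 9
  3: from bind_quota, line 2
  4: from bind_quota, line 5
  5: from pick_anchor, line 11
  6: from tally_events, line 16
  7: from fold_scores, line 24
A correct fix: line 13: replace `acc` with `quota`.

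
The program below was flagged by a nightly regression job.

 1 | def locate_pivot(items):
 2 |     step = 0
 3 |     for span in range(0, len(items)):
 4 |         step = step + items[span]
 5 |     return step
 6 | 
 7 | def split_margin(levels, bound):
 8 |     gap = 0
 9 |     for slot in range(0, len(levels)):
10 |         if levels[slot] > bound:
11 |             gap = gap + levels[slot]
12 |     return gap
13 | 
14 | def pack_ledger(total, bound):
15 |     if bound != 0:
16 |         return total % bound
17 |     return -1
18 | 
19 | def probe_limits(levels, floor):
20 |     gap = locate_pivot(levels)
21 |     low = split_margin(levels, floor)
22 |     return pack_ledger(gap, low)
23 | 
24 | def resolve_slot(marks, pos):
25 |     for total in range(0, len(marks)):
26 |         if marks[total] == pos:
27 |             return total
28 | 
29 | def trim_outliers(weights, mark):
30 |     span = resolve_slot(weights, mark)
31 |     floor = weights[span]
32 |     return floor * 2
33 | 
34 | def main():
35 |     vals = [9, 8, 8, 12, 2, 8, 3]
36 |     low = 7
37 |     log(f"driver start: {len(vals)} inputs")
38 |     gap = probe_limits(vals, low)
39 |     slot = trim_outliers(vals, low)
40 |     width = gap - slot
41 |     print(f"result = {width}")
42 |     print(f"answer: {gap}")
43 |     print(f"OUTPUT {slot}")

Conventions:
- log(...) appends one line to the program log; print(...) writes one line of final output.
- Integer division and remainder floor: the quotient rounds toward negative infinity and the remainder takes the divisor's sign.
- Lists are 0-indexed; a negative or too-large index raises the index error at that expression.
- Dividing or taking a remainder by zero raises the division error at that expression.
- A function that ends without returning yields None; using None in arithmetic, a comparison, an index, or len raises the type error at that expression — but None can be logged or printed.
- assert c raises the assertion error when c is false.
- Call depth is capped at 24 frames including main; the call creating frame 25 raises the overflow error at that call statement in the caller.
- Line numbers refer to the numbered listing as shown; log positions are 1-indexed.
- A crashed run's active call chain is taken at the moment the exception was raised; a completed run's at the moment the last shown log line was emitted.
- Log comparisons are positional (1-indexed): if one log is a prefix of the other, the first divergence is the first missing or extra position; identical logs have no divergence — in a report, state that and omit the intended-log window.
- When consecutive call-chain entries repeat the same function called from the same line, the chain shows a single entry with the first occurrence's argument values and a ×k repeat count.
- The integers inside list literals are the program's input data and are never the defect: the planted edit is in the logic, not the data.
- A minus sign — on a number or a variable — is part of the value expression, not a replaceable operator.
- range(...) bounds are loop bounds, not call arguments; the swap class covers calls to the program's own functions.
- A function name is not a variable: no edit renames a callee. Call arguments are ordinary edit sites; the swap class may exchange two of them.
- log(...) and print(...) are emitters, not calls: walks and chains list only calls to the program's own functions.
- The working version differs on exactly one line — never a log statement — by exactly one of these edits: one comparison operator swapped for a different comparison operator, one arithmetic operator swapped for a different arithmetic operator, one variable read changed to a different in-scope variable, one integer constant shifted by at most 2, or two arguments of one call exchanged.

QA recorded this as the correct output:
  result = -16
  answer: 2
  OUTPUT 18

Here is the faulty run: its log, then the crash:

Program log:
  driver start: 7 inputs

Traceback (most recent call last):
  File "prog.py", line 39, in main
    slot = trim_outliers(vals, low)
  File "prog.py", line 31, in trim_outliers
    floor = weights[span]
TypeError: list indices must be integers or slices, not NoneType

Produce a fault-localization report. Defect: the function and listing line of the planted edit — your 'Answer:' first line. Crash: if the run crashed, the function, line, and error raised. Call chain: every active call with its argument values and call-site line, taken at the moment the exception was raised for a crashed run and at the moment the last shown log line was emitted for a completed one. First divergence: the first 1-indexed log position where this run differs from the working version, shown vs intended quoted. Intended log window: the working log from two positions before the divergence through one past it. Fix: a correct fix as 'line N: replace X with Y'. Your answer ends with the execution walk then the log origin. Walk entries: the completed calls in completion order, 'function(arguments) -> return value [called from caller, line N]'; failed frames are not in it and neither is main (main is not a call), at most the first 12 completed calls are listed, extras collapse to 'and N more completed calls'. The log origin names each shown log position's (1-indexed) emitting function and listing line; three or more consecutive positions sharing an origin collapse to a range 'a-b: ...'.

Answer: the defect is in main at line 36.
Core observation: The log gives no warning — it matches the intended run right up to the abort.
Crash: trim_outliers, line 31, TypeError.
Call chain: main -> trim_outliers([9, 8, 8, 12, 2, 8, 3], 7) (called at line 39).
First divergence: none (the log streams are identical).
Execution walk:
  locate_pivot([9, 8, 8, 12, 2, 8, 3]) -> 50  [called from probe_limits, line 20]
  split_margin([9, 8, 8, 12, 2, 8, 3], 7) -> 45  [called from probe_limits, line 21]
  pack_ledger(50, 45) -> 5  [called from probe_limits, line 22]
  probe_limits([9, 8, 8, 12, 2, 8, 3], 7) -> 5  [called from main, line 38]
  resolve_slot([9, 8, 8, 12, 2, 8, 3], 7) -> None  [called from trim_outliers, line 30]
Origin of each log line:
  1: emitted by main (line 37)
A correct fix: line 36: replace `7` with `9`.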